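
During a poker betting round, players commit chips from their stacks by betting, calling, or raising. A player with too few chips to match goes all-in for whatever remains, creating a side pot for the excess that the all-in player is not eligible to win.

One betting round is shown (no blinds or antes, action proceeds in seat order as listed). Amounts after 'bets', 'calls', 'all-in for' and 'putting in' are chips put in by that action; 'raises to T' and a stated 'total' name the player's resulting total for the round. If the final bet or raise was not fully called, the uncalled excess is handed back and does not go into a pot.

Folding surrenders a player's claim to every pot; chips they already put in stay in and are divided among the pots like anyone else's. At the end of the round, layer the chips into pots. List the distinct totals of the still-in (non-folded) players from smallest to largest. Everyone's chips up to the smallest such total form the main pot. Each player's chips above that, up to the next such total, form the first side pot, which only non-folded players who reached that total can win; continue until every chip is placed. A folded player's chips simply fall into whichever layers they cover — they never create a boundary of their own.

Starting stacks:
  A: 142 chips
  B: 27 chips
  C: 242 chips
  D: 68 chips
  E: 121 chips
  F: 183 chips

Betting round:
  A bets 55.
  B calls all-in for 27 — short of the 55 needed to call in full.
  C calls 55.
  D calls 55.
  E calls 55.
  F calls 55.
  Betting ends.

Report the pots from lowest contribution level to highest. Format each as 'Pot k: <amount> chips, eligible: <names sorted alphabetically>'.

Pot 1: 162 chips, eligible: A, B, C, D, E, F
Pot 2: 140 chips, eligible: A, C, D, E, F

Derivation:
Contributions: A=55, B=27, C=55, D=55, E=55, F=55
Pot levels (distinct totals of non-folded players): 27, 55
Layer 1-27: 27 each from A, B, C, D, E, F = 27*6 = 162 chips; eligible A, B, C, D, E, F
Layer 28-55: 28 each from A, C, D, E, F = 28*5 = 140 chips; eligible A, C, D, E, F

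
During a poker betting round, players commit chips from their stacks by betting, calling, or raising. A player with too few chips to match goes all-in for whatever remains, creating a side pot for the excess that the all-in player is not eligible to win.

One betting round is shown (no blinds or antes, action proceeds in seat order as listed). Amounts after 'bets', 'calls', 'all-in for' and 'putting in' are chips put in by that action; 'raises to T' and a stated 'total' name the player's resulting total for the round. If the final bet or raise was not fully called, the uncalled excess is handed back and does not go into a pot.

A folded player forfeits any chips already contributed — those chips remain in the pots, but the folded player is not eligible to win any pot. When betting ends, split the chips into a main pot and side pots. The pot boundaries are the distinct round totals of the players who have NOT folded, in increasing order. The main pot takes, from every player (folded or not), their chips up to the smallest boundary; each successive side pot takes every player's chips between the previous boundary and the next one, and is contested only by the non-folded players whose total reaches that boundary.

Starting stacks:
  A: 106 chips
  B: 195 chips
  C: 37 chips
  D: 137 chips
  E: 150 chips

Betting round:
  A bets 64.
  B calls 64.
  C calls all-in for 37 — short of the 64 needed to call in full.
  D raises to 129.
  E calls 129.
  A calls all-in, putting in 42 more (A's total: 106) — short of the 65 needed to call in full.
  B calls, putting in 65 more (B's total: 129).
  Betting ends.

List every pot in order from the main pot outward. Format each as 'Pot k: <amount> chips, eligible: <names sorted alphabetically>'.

Pot 1: 185 chips, eligible: A, B, C, D, E
Pot 2: 276 chips, eligible: A, B, D, E
Pot 3: 69 chips, eligible: B, D, E

Derivation:
Contributions: A=106, B=129, C=37, D=129, E=129
Pot levels (distinct totals of non-folded players): 37, 106, 129
Layer 1-37: 37 each from A, B, C, D, E = 37*5 = 185 chips; eligible A, B, C, D, E
Layer 38-106: 69 each from A, B, D, E = 69*4 = 276 chips; eligible A, B, D, E
Layer 107-129: 23 each from B, D, E = 23*3 = 69 chips; eligible B, D, E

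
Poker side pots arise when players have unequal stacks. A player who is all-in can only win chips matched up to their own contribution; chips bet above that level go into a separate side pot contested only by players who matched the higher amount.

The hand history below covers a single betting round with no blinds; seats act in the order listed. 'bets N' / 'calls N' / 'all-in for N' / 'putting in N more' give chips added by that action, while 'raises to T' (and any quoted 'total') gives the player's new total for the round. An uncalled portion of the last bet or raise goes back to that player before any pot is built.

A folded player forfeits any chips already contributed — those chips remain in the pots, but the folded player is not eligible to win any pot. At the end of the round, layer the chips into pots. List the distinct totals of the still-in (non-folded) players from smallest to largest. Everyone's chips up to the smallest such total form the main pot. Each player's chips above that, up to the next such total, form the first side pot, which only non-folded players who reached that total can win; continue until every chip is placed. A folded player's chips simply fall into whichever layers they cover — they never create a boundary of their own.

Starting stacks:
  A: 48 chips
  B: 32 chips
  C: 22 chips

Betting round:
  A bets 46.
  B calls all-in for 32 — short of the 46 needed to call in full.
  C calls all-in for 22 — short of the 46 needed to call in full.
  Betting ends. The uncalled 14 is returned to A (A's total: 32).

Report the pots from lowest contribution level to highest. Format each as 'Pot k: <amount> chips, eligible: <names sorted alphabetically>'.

Pot 1: 66 chips, eligible: A, B, C
Pot 2: 20 chips, eligible: A, B

Derivation:
Contributions (after 14 returned to A): A=32, B=32, C=22
Pot levels (distinct totals of non-folded players): 22, 32
Layer 1-22: 22 each from A, B, C = 22*3 = 66 chips; eligible A, B, C
Layer 23-32: 10 each from A, B = 10*2 = 20 chips; eligible A, B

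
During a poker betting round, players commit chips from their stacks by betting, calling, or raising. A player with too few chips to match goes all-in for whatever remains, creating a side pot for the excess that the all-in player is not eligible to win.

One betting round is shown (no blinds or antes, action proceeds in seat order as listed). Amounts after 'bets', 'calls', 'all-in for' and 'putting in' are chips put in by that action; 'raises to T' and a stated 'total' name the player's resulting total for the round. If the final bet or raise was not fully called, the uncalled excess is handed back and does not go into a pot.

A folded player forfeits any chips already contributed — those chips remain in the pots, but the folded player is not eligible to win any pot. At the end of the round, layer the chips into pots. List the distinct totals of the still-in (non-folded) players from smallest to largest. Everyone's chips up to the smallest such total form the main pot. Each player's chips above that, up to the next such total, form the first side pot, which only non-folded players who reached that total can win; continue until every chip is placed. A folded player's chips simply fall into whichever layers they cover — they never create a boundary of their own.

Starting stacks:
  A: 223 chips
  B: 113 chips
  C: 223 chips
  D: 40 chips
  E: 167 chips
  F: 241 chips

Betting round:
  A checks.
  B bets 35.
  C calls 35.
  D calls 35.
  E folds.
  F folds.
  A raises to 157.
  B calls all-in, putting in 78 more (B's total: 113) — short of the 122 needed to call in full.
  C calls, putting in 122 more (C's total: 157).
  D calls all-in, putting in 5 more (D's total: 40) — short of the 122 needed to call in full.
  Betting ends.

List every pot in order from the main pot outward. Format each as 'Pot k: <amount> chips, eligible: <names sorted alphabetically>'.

Contributions: A=157, B=113, C=157, D=40
Folded: E, F
Pot levels (distinct totals of non-folded players): 40, 113, 157
Layer 1-40: 40 each from A, B, C, D = 40*4 = 160 chips; eligible A, B, C, D
Layer 41-113: 73 each from A, B, C = 73*3 = 219 chips; eligible A, B, C
Layer 114-157: 44 each from A, C = 44*2 = 88 chips; eligible A, C

Pot 1: 160 chips, eligible: A, B, C, D
Pot 2: 219 chips, eligible: A, B, C
Pot 3: 88 chips, eligible: A, C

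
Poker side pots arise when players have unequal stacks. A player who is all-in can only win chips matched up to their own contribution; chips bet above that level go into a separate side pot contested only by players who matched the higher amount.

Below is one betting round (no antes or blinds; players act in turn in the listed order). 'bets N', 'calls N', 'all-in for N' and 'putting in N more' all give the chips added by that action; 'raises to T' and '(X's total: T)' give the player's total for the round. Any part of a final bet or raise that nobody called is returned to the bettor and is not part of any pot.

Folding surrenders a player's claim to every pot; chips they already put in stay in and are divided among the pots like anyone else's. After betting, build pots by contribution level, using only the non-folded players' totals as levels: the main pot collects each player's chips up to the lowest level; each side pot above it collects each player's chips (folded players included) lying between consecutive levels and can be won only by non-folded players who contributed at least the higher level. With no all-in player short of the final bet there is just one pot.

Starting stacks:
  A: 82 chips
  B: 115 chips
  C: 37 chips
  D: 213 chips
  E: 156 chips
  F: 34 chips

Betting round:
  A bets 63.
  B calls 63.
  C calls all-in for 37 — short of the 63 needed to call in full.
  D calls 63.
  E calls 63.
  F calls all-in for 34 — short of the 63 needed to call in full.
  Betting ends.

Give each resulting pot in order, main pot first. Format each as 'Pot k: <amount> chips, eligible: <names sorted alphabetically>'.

Pot 1: 204 chips, eligible: A, B, C, D, E, F
Pot 2: 15 chips, eligible: A, B, C, D, E
Pot 3: 104 chips, eligible: A, B, D, E

Derivation:
Contributions: A=63, B=63, C=37, D=63, E=63, F=34
Pot levels (distinct totals of non-folded players): 34, 37, 63
Layer 1-34: 34 each from A, B, C, D, E, F = 34*6 = 204 chips; eligible A, B, C, D, E, F
Layer 35-37: 3 each from A, B, C, D, E = 3*5 = 15 chips; eligible A, B, C, D, E
Layer 38-63: 26 each from A, B, D, E = 26*4 = 104 chips; eligible A, B, D, E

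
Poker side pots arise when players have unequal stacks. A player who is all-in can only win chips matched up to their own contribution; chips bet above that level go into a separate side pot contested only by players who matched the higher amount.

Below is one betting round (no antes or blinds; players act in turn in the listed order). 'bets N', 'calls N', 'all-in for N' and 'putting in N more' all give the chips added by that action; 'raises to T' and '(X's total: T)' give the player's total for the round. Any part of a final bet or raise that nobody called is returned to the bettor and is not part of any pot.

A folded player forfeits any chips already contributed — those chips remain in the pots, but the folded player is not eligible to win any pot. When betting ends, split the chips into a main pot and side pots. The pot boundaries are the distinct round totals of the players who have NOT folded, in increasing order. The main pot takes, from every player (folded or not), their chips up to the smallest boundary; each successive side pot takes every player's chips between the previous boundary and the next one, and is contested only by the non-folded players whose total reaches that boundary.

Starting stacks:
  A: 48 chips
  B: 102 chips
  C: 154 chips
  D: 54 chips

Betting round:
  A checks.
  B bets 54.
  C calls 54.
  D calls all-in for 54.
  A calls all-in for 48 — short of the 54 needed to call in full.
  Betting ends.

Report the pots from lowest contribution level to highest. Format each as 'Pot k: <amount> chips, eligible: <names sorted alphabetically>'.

Contributions: A=48, B=54, C=54, D=54
Pot levels (distinct totals of non-folded players): 48, 54
Layer 1-48: 48 each from A, B, C, D = 48*4 = 192 chips; eligible A, B, C, D
Layer 49-54: 6 each from B, C, D = 6*3 = 18 chips; eligible B, C, D

Pot 1: 192 chips, eligible: A, B, C, D
Pot 2: 18 chips, eligible: B, C, D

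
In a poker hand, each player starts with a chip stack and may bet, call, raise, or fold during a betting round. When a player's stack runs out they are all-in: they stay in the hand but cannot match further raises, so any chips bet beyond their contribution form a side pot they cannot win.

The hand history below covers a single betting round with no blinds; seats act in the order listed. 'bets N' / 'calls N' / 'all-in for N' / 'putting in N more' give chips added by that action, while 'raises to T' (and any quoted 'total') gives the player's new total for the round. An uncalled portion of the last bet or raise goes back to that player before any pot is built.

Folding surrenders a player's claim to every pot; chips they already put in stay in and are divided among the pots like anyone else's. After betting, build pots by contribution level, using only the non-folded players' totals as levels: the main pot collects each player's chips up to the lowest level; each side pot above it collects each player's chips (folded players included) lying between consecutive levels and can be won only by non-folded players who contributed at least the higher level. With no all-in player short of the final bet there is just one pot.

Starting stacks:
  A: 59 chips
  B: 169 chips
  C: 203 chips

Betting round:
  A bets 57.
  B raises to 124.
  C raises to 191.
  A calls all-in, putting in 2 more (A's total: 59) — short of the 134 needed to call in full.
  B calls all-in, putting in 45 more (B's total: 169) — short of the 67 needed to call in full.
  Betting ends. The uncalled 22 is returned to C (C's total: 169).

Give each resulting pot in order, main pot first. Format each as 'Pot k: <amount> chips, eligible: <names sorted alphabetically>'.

Pot 1: 177 chips, eligible: A, B, C
Pot 2: 220 chips, eligible: B, C

Derivation:
Contributions (after 22 returned to C): A=59, B=169, C=169
Pot levels (distinct totals of non-folded players): 59, 169
Layer 1-59: 59 each from A, B, C = 59*3 = 177 chips; eligible A, B, C
Layer 60-169: 110 each from B, C = 110*2 = 220 chips; eligible B, C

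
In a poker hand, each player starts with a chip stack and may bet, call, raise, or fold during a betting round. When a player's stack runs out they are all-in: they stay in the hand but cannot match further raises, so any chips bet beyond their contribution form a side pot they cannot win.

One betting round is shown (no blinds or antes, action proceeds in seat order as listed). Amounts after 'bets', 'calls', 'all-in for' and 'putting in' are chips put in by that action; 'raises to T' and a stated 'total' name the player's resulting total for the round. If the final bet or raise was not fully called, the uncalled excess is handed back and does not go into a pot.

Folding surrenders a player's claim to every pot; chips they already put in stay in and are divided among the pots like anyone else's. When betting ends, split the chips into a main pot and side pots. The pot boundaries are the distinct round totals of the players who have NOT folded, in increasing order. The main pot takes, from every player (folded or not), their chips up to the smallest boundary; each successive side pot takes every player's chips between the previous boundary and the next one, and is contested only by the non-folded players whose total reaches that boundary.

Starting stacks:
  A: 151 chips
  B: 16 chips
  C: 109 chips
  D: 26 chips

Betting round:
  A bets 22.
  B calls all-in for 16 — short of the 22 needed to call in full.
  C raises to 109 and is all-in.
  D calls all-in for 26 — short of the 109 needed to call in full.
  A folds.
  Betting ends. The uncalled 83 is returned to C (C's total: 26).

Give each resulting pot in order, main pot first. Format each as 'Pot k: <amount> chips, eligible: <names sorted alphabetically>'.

Contributions (after 83 returned to C): A=22, B=16, C=26, D=26
Folded: A
Pot levels (distinct totals of non-folded players): 16, 26
Layer 1-16: 16 each from A, B, C, D = 16*4 = 64 chips; eligible B, C, D
Layer 17-26: A 6 + C 10 + D 10 = 26 chips; eligible C, D

Pot 1: 64 chips, eligible: B, C, D
Pot 2: 26 chips, eligible: C, D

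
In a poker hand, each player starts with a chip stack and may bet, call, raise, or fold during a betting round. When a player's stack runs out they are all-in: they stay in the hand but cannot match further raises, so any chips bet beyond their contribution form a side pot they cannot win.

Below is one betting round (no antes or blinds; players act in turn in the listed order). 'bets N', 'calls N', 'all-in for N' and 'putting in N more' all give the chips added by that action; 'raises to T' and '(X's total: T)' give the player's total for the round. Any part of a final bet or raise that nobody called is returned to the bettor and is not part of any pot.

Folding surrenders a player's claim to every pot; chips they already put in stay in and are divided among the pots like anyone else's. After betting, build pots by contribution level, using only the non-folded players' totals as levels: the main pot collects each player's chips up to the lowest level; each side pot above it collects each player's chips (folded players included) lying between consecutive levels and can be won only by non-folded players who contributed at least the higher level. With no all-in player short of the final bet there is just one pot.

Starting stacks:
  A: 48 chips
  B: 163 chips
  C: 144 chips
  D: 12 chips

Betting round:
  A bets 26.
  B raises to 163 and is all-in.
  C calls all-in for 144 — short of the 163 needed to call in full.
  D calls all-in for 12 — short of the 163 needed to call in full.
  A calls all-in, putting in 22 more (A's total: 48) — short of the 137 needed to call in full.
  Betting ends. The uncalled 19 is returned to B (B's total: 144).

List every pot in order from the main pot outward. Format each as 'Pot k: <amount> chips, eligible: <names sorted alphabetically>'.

Pot 1: 48 chips, eligible: A, B, C, D
Pot 2: 108 chips, eligible: A, B, C
Pot 3: 192 chips, eligible: B, C

Derivation:
Contributions (after 19 returned to B): A=48, B=144, C=144, D=12
Pot levels (distinct totals of non-folded players): 12, 48, 144
Layer 1-12: 12 each from A, B, C, D = 12*4 = 48 chips; eligible A, B, C, D
Layer 13-48: 36 each from A, B, C = 36*3 = 108 chips; eligible A, B, C
Layer 49-144: 96 each from B, C = 96*2 = 192 chips; eligible B, C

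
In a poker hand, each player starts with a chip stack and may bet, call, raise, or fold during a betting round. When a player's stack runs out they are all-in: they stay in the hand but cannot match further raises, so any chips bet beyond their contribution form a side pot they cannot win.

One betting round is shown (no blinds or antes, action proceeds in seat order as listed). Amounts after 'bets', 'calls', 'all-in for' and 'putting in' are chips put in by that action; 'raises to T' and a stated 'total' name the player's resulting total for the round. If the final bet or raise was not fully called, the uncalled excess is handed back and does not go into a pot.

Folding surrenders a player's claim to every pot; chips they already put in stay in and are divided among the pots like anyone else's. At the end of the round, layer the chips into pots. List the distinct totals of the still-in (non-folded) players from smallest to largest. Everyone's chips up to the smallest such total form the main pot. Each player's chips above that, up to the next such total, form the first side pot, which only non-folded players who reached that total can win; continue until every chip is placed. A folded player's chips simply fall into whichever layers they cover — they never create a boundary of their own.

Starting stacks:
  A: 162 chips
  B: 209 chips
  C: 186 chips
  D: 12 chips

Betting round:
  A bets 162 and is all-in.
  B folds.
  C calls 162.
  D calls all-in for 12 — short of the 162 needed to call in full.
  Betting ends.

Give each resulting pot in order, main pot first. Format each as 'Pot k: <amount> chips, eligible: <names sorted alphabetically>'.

Contributions: A=162, C=162, D=12
Folded: B
Pot levels (distinct totals of non-folded players): 12, 162
Layer 1-12: 12 each from A, C, D = 12*3 = 36 chips; eligible A, C, D
Layer 13-162: 150 each from A, C = 150*2 = 300 chips; eligible A, C

Pot 1: 36 chips, eligible: A, C, D
Pot 2: 300 chips, eligible: A, C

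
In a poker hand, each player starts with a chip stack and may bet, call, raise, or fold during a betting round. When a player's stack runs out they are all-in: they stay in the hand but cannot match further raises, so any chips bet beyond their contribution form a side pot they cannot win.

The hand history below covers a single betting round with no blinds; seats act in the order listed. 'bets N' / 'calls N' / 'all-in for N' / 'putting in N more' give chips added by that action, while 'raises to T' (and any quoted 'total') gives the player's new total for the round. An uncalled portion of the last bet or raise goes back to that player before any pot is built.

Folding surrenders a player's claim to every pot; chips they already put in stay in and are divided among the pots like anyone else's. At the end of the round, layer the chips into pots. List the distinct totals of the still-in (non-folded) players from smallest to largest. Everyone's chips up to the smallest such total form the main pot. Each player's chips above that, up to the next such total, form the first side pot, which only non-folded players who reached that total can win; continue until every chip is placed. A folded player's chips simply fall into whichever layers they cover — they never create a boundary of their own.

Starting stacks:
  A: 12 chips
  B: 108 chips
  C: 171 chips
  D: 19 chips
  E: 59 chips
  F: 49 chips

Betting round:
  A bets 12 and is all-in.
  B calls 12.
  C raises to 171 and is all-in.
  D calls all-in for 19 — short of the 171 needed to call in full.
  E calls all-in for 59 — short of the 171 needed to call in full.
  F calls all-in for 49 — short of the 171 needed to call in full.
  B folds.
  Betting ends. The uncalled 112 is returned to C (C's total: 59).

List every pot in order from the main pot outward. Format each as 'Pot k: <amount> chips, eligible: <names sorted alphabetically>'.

Pot 1: 72 chips, eligible: A, C, D, E, F
Pot 2: 28 chips, eligible: C, D, E, F
Pot 3: 90 chips, eligible: C, E, F
Pot 4: 20 chips, eligible: C, E

Derivation:
Contributions (after 112 returned to C): A=12, B=12, C=59, D=19, E=59, F=49
Folded: B
Pot levels (distinct totals of non-folded players): 12, 19, 49, 59
Layer 1-12: 12 each from A, B, C, D, E, F = 12*6 = 72 chips; eligible A, C, D, E, F
Layer 13-19: 7 each from C, D, E, F = 7*4 = 28 chips; eligible C, D, E, F
Layer 20-49: 30 each from C, E, F = 30*3 = 90 chips; eligible C, E, F
Layer 50-59: 10 each from C, E = 10*2 = 20 chips; eligible C, E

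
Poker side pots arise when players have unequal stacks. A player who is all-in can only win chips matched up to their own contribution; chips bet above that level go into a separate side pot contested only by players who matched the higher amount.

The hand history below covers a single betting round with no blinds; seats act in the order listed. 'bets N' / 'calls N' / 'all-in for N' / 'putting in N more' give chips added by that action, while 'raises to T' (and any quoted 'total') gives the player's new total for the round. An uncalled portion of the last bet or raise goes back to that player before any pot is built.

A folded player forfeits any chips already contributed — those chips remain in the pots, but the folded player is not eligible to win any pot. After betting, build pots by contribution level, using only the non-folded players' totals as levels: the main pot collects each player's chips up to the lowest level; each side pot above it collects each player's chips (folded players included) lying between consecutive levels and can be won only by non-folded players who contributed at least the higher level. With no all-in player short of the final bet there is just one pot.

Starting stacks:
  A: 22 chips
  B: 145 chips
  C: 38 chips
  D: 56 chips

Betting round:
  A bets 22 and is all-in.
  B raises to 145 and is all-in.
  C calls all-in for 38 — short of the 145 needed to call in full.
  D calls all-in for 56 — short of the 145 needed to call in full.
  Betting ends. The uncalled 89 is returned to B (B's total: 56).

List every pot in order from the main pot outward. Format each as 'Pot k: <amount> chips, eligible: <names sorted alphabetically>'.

Pot 1: 88 chips, eligible: A, B, C, D
Pot 2: 48 chips, eligible: B, C, D
Pot 3: 36 chips, eligible: B, D

Derivation:
Contributions (after 89 returned to B): A=22, B=56, C=38, D=56
Pot levels (distinct totals of non-folded players): 22, 38, 56
Layer 1-22: 22 each from A, B, C, D = 22*4 = 88 chips; eligible A, B, C, D
Layer 23-38: 16 each from B, C, D = 16*3 = 48 chips; eligible B, C, D
Layer 39-56: 18 each from B, D = 18*2 = 36 chips; eligible B, D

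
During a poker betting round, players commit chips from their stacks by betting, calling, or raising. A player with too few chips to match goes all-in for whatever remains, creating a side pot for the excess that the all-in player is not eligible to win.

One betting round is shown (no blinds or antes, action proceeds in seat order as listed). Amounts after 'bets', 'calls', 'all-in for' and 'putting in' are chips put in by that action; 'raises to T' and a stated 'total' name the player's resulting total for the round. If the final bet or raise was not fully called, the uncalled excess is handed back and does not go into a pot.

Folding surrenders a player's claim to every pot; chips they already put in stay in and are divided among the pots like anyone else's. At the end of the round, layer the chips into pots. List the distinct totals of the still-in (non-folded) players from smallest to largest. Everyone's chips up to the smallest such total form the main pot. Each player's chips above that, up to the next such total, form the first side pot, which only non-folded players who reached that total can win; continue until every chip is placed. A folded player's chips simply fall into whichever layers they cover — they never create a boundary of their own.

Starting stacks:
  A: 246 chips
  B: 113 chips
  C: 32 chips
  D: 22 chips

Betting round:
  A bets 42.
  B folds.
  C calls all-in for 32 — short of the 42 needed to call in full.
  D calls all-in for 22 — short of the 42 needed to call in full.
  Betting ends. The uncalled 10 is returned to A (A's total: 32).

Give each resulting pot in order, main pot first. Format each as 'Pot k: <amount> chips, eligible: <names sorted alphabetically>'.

Contributions (after 10 returned to A): A=32, C=32, D=22
Folded: B
Pot levels (distinct totals of non-folded players): 22, 32
Layer 1-22: 22 each from A, C, D = 22*3 = 66 chips; eligible A, C, D
Layer 23-32: 10 each from A, C = 10*2 = 20 chips; eligible A, C

Pot 1: 66 chips, eligible: A, C, D
Pot 2: 20 chips, eligible: A, C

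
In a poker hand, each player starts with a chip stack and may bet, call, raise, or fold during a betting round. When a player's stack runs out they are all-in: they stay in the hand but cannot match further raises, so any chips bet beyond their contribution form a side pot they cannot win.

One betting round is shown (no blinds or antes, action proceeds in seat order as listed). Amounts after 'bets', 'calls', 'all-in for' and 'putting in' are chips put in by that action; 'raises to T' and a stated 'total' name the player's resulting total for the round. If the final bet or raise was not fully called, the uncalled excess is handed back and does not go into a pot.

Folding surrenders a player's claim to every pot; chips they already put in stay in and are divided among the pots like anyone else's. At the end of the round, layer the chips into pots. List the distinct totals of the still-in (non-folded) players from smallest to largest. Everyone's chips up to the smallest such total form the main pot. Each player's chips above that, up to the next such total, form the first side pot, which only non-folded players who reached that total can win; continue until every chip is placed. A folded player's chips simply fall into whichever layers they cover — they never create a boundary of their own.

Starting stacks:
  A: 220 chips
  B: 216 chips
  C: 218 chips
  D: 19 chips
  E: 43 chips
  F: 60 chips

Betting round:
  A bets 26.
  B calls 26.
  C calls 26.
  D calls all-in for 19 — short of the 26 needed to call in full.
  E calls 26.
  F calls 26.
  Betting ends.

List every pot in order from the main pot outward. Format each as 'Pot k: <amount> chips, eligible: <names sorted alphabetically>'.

Contributions: A=26, B=26, C=26, D=19, E=26, F=26
Pot levels (distinct totals of non-folded players): 19, 26
Layer 1-19: 19 each from A, B, C, D, E, F = 19*6 = 114 chips; eligible A, B, C, D, E, F
Layer 20-26: 7 each from A, B, C, E, F = 7*5 = 35 chips; eligible A, B, C, E, F

Pot 1: 114 chips, eligible: A, B, C, D, E, F
Pot 2: 35 chips, eligible: A, B, C, E, F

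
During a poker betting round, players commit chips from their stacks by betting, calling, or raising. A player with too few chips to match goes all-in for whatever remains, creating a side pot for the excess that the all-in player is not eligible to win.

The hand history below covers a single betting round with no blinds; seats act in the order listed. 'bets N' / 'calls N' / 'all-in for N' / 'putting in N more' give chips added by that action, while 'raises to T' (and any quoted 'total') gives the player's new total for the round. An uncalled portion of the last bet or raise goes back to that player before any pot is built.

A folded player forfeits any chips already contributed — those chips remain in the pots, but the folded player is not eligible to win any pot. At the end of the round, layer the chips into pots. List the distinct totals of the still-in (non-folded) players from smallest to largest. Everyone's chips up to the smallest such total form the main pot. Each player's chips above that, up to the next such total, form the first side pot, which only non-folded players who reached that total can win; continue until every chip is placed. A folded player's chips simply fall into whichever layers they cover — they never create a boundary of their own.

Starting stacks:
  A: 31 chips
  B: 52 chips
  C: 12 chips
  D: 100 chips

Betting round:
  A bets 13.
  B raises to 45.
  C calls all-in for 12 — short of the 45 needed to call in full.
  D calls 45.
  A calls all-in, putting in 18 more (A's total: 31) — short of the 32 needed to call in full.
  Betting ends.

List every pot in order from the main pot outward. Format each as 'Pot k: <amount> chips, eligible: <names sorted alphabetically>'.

Contributions: A=31, B=45, C=12, D=45
Pot levels (distinct totals of non-folded players): 12, 31, 45
Layer 1-12: 12 each from A, B, C, D = 12*4 = 48 chips; eligible A, B, C, D
Layer 13-31: 19 each from A, B, D = 19*3 = 57 chips; eligible A, B, D
Layer 32-45: 14 each from B, D = 14*2 = 28 chips; eligible B, D

Pot 1: 48 chips, eligible: A, B, C, D
Pot 2: 57 chips, eligible: A, B, D
Pot 3: 28 chips, eligible: B, D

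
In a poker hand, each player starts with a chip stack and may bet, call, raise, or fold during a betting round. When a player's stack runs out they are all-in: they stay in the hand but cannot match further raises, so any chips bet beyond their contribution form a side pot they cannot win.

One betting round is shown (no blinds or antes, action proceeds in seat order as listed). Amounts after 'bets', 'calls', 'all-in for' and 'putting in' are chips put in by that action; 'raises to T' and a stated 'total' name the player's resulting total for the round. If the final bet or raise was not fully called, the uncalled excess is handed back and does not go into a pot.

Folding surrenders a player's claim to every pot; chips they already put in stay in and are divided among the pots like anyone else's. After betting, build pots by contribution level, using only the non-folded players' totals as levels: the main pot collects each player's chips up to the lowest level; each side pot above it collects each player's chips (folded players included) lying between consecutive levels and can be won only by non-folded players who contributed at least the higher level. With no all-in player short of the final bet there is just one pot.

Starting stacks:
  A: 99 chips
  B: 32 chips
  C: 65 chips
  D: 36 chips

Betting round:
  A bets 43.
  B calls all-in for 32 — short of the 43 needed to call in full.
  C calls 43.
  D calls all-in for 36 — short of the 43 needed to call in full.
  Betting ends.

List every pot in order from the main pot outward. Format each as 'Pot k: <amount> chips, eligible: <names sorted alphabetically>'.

Contributions: A=43, B=32, C=43, D=36
Pot levels (distinct totals of non-folded players): 32, 36, 43
Layer 1-32: 32 each from A, B, C, D = 32*4 = 128 chips; eligible A, B, C, D
Layer 33-36: 4 each from A, C, D = 4*3 = 12 chips; eligible A, C, D
Layer 37-43: 7 each from A, C = 7*2 = 14 chips; eligible A, C

Pot 1: 128 chips, eligible: A, B, C, D
Pot 2: 12 chips, eligible: A, C, D
Pot 3: 14 chips, eligible: A, C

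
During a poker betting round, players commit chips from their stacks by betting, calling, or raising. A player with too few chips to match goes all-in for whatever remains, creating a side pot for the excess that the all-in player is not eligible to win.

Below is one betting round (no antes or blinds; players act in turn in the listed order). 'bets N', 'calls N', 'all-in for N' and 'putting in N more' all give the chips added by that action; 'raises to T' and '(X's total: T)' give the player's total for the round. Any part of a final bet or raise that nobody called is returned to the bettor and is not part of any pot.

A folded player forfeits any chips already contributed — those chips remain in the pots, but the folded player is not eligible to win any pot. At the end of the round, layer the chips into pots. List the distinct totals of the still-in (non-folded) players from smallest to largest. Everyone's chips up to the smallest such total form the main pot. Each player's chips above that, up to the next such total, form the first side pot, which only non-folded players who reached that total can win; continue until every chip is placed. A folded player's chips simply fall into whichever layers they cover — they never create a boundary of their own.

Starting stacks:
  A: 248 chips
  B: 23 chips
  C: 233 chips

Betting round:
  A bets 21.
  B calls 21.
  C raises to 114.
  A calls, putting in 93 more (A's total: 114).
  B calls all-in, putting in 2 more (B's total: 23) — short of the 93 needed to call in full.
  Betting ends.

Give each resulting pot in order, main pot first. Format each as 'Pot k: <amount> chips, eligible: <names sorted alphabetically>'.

Contributions: A=114, B=23, C=114
Pot levels (distinct totals of non-folded players): 23, 114
Layer 1-23: 23 each from A, B, C = 23*3 = 69 chips; eligible A, B, C
Layer 24-114: 91 each from A, C = 91*2 = 182 chips; eligible A, C

Pot 1: 69 chips, eligible: A, B, C
Pot 2: 182 chips, eligible: A, C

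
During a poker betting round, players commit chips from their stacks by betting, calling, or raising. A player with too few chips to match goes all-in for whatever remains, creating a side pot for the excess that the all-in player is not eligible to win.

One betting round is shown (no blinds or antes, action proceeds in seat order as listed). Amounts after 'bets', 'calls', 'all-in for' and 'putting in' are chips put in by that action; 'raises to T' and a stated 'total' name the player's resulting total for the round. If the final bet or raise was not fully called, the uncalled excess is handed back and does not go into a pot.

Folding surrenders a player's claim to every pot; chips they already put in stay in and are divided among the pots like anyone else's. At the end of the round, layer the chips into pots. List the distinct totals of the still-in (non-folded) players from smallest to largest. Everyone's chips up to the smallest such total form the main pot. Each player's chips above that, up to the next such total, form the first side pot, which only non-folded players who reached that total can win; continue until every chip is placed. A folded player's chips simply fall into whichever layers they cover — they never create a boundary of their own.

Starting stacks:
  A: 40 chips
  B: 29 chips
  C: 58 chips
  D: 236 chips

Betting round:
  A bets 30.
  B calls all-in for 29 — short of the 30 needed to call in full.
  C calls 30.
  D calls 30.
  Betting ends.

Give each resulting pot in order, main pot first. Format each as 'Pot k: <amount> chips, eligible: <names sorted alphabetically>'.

Contributions: A=30, B=29, C=30, D=30
Pot levels (distinct totals of non-folded players): 29, 30
Layer 1-29: 29 each from A, B, C, D = 29*4 = 116 chips; eligible A, B, C, D
Layer 30-30: 1 each from A, C, D = 1*3 = 3 chips; eligible A, C, D

Pot 1: 116 chips, eligible: A, B, C, D
Pot 2: 3 chips, eligible: A, C, D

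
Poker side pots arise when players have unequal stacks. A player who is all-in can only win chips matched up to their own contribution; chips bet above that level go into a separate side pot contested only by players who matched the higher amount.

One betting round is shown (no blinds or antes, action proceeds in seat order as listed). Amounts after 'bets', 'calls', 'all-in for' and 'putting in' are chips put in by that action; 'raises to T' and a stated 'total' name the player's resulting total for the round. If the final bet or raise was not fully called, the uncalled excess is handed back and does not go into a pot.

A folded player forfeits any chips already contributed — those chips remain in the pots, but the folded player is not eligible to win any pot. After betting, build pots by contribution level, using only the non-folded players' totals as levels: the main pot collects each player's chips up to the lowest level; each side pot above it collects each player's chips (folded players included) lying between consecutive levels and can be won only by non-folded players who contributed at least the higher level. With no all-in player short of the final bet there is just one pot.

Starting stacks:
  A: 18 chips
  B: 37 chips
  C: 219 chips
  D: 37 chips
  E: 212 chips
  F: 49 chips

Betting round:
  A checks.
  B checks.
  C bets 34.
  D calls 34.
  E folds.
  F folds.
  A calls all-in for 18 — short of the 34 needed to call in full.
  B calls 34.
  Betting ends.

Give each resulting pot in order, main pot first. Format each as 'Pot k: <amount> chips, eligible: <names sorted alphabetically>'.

Pot 1: 72 chips, eligible: A, B, C, D
Pot 2: 48 chips, eligible: B, C, D

Derivation:
Contributions: A=18, B=34, C=34, D=34
Folded: E, F
Pot levels (distinct totals of non-folded players): 18, 34
Layer 1-18: 18 each from A, B, C, D = 18*4 = 72 chips; eligible A, B, C, D
Layer 19-34: 16 each from B, C, D = 16*3 = 48 chips; eligible B, C, D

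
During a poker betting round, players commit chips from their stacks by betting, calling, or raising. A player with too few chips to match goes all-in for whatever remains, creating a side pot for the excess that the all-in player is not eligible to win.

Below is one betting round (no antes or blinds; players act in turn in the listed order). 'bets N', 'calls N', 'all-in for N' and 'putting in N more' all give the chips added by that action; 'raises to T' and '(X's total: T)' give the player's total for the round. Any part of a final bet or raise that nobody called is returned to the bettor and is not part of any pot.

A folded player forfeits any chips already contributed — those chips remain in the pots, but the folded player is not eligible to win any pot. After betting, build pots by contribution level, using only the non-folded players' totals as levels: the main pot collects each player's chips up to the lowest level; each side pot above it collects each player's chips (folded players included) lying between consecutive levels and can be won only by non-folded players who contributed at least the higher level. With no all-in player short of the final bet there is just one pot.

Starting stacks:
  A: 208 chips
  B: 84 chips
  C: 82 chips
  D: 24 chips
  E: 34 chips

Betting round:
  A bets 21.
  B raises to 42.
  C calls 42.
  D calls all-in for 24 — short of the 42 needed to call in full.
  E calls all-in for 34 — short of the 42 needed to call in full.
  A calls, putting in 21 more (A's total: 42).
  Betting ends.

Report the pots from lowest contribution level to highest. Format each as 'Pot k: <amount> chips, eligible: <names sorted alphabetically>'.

Pot 1: 120 chips, eligible: A, B, C, D, E
Pot 2: 40 chips, eligible: A, B, C, E
Pot 3: 24 chips, eligible: A, B, C

Derivation:
Contributions: A=42, B=42, C=42, D=24, E=34
Pot levels (distinct totals of non-folded players): 24, 34, 42
Layer 1-24: 24 each from A, B, C, D, E = 24*5 = 120 chips; eligible A, B, C, D, E
Layer 25-34: 10 each from A, B, C, E = 10*4 = 40 chips; eligible A, B, C, E
Layer 35-42: 8 each from A, B, C = 8*3 = 24 chips; eligible A, B, C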